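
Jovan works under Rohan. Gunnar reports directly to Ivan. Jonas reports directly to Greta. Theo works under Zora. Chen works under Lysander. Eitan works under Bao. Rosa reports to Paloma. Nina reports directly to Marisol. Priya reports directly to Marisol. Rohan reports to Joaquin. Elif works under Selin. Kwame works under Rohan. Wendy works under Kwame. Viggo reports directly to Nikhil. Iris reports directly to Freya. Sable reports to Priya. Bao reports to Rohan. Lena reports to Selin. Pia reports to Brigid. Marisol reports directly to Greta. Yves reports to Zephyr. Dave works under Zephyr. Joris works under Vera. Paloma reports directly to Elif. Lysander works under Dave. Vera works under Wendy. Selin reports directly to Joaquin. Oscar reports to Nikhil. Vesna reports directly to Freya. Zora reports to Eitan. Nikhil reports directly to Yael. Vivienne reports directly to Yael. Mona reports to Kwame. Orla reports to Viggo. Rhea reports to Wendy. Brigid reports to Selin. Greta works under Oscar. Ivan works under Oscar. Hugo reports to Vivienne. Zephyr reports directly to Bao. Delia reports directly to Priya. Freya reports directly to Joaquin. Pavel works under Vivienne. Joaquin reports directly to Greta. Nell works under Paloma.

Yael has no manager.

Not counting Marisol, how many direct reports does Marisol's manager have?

2

Marisol reports to Greta. Greta's other direct reports are Joaquin, Jonas — 2 peers.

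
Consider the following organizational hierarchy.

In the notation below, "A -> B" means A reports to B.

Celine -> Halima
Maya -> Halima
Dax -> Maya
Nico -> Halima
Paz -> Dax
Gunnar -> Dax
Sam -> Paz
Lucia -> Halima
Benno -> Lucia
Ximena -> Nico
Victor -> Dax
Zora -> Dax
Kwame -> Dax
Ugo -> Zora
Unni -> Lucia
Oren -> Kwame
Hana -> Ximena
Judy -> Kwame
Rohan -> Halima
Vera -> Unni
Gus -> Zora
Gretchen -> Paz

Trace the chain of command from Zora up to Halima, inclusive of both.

Zora -> Dax -> Maya -> Halima

Zora reports to Dax. Dax reports to Maya. Maya reports to Halima. Halima is at the top.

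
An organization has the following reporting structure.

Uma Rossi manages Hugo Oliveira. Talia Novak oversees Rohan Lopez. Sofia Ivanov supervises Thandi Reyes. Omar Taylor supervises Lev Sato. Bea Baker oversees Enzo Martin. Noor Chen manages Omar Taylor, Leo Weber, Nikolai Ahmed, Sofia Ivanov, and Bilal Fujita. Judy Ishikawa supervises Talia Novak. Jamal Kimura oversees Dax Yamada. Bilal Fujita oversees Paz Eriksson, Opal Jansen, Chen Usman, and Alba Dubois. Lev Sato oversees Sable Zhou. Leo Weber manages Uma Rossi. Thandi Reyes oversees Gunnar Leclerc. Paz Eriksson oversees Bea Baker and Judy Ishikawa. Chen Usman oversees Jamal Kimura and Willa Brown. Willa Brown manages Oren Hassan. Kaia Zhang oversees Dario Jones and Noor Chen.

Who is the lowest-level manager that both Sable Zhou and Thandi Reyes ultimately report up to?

Noor Chen

Sable Zhou's chain of managers is Lev Sato, Omar Taylor, Noor Chen, Kaia Zhang. Thandi Reyes's chain of managers is Sofia Ivanov, Noor Chen, Kaia Zhang. The first manager that appears in both chains is Noor Chen.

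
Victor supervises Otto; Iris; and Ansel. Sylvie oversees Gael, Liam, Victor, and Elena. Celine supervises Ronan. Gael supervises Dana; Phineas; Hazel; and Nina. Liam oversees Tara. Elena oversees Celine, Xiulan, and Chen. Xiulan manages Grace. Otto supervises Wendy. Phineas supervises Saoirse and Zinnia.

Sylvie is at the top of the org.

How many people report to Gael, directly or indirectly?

Gael directly manages Dana, Nina, Phineas, Hazel. Dana has no reports. Nina has no reports. Under Phineas: Zinnia, Saoirse (2). Hazel has no reports. So Gael's organization is 4 direct reports plus everyone under them: 1 + 1 + 3 + 1 = 6.

6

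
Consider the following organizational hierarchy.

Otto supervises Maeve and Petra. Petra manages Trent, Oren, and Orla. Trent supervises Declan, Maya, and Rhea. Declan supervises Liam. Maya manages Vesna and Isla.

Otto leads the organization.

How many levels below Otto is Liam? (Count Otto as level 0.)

4

Chain from Liam up to Otto: Liam → Declan → Trent → Petra → Otto. That is 4 steps up, so Liam is 4 levels below Otto.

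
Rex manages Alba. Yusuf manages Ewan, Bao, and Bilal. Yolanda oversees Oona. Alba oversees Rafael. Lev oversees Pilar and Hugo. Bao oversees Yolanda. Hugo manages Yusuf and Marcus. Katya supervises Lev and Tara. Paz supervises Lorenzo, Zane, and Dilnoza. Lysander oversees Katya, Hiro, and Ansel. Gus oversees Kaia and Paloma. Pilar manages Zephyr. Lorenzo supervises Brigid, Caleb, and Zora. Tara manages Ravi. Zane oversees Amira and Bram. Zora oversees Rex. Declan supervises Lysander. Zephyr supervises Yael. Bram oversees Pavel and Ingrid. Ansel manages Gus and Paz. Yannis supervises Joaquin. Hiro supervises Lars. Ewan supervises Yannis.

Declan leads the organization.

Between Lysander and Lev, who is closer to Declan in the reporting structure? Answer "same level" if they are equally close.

Lysander is 1 level below Declan; Lev is 3. Lysander is higher.

Lysander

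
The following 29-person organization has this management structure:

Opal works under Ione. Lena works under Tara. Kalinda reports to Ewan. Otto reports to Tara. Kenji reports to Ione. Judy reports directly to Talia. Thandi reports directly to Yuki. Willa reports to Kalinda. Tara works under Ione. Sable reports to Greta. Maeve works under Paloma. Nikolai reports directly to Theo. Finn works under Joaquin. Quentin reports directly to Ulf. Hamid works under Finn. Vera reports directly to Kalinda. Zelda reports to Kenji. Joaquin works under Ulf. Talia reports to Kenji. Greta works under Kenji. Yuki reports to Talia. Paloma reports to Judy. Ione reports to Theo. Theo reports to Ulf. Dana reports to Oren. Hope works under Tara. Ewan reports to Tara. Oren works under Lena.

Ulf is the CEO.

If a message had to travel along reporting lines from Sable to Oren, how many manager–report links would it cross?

Sable is 3 levels below Ione, and Oren is 3 levels below Ione (their lowest common manager). The shortest path runs up from Sable to Ione and back down to Oren: 3 + 3 = 6 links.

6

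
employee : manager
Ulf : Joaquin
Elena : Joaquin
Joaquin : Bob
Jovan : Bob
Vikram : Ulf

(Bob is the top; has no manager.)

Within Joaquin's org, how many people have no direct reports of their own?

2

The people in Joaquin's organization with no one reporting to them are Elena, Vikram. That is 2.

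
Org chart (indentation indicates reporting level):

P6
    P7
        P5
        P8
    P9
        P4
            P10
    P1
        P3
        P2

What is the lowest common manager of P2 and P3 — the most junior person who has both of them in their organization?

P2's chain of managers is P1, P6. P3's chain of managers is P1, P6. The first manager that appears in both chains is P1.

P1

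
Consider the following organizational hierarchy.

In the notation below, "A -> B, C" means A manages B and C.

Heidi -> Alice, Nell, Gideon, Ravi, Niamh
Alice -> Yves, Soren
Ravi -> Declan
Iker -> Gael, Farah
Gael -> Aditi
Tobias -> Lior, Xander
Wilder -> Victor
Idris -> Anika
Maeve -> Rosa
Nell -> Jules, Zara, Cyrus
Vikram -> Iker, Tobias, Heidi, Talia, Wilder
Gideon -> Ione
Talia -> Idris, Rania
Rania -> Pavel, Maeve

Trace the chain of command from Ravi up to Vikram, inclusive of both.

Ravi reports to Heidi. Heidi reports to Vikram. Vikram is at the top.

Ravi -> Heidi -> Vikram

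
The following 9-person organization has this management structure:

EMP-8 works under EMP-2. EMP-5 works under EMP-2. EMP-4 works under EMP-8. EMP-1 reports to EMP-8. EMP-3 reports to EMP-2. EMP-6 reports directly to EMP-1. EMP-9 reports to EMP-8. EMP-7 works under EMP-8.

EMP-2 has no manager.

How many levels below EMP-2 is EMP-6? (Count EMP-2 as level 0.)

Chain from EMP-6 up to EMP-2: EMP-6 → EMP-1 → EMP-8 → EMP-2. That is 3 steps up, so EMP-6 is 3 levels below EMP-2.

3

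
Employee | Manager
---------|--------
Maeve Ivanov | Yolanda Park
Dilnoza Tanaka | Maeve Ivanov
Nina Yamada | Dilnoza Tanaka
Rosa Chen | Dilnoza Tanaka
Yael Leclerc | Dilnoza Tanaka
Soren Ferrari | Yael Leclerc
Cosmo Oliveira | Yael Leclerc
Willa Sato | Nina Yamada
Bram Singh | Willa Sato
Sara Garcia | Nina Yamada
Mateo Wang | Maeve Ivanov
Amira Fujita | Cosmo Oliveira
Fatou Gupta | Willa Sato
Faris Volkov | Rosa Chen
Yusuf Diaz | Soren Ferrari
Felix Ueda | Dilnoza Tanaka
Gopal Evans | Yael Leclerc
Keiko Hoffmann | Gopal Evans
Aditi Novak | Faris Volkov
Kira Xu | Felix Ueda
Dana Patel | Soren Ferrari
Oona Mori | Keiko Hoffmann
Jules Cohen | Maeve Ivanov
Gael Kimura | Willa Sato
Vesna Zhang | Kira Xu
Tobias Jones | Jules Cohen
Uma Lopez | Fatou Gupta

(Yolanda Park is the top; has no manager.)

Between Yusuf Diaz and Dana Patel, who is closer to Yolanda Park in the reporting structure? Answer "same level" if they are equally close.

Both Yusuf Diaz and Dana Patel are 5 levels below Yolanda Park.

same level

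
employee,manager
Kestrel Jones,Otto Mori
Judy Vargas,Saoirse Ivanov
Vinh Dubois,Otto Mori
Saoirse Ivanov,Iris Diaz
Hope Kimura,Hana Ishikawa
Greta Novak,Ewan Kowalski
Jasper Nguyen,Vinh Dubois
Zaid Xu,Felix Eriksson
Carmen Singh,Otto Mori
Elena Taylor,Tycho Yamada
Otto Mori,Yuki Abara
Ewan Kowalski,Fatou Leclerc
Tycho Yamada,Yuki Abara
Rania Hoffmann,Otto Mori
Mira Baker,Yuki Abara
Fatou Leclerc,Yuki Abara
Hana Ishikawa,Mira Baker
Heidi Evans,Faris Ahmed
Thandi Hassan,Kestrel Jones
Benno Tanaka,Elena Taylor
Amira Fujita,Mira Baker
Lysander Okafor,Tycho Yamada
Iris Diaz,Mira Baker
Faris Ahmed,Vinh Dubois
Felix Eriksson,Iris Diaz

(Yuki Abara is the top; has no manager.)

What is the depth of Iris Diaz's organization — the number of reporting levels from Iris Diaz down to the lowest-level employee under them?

The longest chain under Iris Diaz runs Iris Diaz → Saoirse Ivanov → Judy Vargas, which is 2 levels below Iris Diaz.

2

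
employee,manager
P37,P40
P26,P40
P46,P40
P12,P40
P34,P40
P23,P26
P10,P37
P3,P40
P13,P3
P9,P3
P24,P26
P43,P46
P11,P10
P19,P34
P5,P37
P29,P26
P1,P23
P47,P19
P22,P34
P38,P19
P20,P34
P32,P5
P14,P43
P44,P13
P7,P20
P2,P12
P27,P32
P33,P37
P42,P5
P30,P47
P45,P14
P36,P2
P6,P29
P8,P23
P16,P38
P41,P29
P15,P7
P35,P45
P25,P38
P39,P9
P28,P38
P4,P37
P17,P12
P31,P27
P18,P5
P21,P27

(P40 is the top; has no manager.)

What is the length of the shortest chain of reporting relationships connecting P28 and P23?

6

P28 is 4 levels below P40, and P23 is 2 levels below P40 (their lowest common manager). The shortest path runs up from P28 to P40 and back down to P23: 4 + 2 = 6 links.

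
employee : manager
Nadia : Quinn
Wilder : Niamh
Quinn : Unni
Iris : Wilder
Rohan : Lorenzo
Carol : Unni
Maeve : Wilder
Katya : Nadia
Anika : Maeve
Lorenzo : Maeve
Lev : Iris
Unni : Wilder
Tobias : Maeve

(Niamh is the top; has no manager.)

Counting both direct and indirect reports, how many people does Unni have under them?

4

Unni directly manages Quinn, Carol. Under Quinn: Nadia, Katya (2). Carol has no reports. So Unni's organization is 2 direct reports plus everyone under them: 3 + 1 = 4.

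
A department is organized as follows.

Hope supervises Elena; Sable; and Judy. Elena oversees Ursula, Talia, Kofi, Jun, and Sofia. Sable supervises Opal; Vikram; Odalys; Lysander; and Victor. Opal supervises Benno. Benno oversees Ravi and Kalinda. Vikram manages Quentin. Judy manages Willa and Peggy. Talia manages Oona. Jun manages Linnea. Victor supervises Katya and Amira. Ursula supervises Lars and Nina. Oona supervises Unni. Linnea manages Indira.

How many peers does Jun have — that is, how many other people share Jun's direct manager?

Jun reports to Elena. Elena's other direct reports are Sofia, Talia, Ursula, Kofi — 4 peers.

4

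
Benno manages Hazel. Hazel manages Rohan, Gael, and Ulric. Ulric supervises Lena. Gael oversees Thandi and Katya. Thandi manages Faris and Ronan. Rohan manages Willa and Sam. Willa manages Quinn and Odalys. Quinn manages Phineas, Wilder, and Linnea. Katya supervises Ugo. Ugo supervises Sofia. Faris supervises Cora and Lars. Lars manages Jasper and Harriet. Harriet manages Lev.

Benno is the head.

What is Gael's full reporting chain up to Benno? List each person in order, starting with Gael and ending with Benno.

Gael -> Hazel -> Benno

Gael reports to Hazel. Hazel reports to Benno. Benno is at the top.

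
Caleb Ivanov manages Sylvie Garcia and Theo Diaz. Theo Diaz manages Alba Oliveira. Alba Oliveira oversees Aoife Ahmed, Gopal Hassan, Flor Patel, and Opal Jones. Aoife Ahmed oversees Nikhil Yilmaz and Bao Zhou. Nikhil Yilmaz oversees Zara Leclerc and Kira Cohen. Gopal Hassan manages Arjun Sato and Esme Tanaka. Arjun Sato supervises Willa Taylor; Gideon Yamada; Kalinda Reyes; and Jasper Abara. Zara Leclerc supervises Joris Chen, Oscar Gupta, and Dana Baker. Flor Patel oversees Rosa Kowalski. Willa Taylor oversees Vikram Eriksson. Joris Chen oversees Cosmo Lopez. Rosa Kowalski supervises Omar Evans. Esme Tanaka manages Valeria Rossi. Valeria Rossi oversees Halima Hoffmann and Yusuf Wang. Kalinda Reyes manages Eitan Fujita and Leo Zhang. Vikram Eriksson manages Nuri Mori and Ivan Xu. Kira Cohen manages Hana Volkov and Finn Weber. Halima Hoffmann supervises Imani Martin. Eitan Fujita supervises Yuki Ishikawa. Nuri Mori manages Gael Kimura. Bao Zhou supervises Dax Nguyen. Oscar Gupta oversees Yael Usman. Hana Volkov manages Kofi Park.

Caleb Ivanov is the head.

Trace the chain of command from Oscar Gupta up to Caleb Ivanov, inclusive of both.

Oscar Gupta -> Zara Leclerc -> Nikhil Yilmaz -> Aoife Ahmed -> Alba Oliveira -> Theo Diaz -> Caleb Ivanov

Oscar Gupta reports to Zara Leclerc. Zara Leclerc reports to Nikhil Yilmaz. Nikhil Yilmaz reports to Aoife Ahmed. Aoife Ahmed reports to Alba Oliveira. Alba Oliveira reports to Theo Diaz. Theo Diaz reports to Caleb Ivanov. Caleb Ivanov is at the top.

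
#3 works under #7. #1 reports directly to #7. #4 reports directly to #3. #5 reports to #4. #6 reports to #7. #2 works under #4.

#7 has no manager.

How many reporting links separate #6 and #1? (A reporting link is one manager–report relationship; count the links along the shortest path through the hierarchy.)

#6 is 1 level below #7, and #1 is 1 level below #7 (their lowest common manager). The shortest path runs up from #6 to #7 and back down to #1: 1 + 1 = 2 links.

2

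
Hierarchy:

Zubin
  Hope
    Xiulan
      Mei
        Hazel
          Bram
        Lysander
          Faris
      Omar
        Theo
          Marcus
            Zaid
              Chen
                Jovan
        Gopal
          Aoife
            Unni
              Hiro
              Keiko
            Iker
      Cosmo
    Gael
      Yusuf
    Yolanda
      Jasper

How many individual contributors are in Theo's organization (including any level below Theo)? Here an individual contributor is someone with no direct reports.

1

The only person in Theo's organization with no one reporting to them is Jovan. That is 1.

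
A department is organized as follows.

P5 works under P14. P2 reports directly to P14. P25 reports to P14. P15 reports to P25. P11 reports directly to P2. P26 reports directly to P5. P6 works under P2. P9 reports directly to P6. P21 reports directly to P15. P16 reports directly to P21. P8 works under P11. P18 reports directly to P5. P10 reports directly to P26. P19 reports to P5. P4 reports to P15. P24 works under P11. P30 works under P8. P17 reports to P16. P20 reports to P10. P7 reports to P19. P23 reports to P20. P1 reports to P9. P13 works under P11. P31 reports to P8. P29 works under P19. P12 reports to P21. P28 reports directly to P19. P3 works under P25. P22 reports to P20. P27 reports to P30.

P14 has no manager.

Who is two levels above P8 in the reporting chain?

P8 reports to P11, and P11 reports to P2. So P8's skip-level manager is P2.

P2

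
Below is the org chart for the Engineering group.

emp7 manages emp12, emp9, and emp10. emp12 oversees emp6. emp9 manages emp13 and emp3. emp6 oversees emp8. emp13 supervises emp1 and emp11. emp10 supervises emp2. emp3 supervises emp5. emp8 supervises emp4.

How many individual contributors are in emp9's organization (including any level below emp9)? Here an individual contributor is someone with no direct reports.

3

The people in emp9's organization with no one reporting to them are emp5, emp1, emp11. That is 3.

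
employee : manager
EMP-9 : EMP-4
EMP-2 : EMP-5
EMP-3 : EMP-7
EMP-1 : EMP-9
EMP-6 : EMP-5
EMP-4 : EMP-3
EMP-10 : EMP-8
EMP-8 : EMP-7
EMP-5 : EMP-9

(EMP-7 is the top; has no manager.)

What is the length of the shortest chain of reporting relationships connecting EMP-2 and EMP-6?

2

EMP-2 is 1 level below EMP-5, and EMP-6 is 1 level below EMP-5 (their lowest common manager). The shortest path runs up from EMP-2 to EMP-5 and back down to EMP-6: 1 + 1 = 2 links.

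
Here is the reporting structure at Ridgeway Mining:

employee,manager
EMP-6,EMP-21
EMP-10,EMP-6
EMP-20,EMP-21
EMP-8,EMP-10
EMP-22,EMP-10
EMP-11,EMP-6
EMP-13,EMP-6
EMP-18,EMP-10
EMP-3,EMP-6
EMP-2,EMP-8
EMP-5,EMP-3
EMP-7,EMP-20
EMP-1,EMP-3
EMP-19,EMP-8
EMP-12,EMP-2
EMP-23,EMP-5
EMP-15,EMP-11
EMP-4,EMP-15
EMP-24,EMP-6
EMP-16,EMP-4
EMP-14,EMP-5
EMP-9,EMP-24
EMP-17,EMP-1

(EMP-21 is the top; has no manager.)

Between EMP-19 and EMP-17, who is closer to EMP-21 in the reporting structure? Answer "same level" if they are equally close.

same level

Both EMP-19 and EMP-17 are 4 levels below EMP-21.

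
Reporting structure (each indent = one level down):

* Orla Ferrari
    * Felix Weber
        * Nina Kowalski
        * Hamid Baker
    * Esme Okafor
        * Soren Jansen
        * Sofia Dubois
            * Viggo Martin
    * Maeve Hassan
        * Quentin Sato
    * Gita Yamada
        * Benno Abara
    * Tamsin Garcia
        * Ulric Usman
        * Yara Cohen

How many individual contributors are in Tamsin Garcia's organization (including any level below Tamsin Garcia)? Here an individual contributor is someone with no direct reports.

2

The people in Tamsin Garcia's organization with no one reporting to them are Yara Cohen, Ulric Usman. That is 2.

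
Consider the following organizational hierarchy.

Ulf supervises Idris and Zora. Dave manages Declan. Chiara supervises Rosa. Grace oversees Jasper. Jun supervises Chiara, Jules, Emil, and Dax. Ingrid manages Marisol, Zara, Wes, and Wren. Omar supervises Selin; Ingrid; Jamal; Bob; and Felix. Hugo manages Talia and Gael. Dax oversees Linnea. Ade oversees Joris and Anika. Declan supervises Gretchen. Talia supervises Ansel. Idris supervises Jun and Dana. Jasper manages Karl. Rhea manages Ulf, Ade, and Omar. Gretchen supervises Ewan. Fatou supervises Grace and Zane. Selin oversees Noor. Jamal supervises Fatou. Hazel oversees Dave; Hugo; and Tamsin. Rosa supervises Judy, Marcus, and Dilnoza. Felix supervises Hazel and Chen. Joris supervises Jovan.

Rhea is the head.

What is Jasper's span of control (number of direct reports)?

1

Jasper directly manages Karl. That is 1 direct report.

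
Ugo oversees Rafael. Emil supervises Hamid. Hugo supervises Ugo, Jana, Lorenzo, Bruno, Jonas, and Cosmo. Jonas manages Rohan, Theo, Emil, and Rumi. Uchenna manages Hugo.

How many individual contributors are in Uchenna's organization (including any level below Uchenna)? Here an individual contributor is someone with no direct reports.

The people in Uchenna's organization with no one reporting to them are Lorenzo, Bruno, Theo, Rohan, Hamid, Rumi, Cosmo, Rafael, Jana. That is 9.

9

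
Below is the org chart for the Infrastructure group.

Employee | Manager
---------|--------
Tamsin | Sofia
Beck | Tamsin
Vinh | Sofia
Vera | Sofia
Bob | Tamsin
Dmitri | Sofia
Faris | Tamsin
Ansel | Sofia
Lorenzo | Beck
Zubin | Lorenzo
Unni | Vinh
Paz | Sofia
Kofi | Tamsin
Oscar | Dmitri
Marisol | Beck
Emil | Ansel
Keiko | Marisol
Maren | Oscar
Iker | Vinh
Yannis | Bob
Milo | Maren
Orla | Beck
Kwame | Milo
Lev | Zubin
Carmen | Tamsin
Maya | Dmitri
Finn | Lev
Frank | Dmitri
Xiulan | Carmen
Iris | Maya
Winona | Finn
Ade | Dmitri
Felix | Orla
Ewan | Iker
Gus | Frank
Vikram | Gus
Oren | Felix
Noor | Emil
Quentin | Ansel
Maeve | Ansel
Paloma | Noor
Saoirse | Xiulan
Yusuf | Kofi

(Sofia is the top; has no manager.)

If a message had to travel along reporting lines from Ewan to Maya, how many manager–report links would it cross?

5

Ewan is 3 levels below Sofia, and Maya is 2 levels below Sofia (their lowest common manager). The shortest path runs up from Ewan to Sofia and back down to Maya: 3 + 2 = 5 links.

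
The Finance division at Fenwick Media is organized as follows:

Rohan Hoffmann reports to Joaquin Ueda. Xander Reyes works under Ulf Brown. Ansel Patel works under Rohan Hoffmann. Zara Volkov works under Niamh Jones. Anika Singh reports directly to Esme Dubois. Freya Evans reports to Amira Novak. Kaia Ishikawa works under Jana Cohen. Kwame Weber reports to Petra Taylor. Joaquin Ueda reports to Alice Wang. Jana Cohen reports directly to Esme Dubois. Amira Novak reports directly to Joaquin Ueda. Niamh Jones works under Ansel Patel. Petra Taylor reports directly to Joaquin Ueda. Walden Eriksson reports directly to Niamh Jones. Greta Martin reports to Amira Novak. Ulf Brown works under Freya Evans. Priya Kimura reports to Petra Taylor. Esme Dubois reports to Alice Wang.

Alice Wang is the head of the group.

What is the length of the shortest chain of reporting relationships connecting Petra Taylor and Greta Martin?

Petra Taylor is 1 level below Joaquin Ueda, and Greta Martin is 2 levels below Joaquin Ueda (their lowest common manager). The shortest path runs up from Petra Taylor to Joaquin Ueda and back down to Greta Martin: 1 + 2 = 3 links.

3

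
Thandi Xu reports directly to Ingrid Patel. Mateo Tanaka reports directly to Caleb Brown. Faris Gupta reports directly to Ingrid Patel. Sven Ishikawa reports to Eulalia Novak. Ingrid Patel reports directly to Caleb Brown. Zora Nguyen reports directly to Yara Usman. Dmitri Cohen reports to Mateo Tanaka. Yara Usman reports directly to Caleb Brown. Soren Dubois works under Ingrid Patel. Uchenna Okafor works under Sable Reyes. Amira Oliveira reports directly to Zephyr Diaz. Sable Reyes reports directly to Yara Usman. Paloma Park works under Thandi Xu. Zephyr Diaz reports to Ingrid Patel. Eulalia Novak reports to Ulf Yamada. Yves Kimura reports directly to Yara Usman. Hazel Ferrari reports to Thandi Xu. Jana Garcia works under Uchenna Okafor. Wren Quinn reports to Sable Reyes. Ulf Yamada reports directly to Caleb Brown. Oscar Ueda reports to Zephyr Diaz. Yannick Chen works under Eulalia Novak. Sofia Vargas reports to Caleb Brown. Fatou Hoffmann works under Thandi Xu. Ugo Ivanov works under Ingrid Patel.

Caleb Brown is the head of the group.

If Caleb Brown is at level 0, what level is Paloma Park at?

3

Chain from Paloma Park up to Caleb Brown: Paloma Park → Thandi Xu → Ingrid Patel → Caleb Brown. That is 3 steps up, so Paloma Park is 3 levels below Caleb Brown.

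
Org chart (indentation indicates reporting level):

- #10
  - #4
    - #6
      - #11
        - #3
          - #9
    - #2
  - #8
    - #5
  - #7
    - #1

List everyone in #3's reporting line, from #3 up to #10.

#3 reports to #11. #11 reports to #6. #6 reports to #4. #4 reports to #10. #10 is at the top.

#3 -> #11 -> #6 -> #4 -> #10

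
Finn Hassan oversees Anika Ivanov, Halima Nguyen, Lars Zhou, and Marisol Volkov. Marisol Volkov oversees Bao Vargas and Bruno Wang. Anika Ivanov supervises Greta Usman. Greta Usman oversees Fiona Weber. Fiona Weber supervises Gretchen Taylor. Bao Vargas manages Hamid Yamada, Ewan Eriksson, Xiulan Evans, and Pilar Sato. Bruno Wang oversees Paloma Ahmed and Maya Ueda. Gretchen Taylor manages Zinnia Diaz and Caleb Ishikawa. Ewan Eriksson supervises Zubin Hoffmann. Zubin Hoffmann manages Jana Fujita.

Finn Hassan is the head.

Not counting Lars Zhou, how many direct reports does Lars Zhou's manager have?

Lars Zhou reports to Finn Hassan. Finn Hassan's other direct reports are Marisol Volkov, Anika Ivanov, Halima Nguyen — 3 peers.

3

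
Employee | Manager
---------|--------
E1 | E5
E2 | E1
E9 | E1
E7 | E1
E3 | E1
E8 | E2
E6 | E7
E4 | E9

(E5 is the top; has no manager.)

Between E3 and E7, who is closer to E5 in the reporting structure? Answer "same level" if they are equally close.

Both E3 and E7 are 2 levels below E5.

same level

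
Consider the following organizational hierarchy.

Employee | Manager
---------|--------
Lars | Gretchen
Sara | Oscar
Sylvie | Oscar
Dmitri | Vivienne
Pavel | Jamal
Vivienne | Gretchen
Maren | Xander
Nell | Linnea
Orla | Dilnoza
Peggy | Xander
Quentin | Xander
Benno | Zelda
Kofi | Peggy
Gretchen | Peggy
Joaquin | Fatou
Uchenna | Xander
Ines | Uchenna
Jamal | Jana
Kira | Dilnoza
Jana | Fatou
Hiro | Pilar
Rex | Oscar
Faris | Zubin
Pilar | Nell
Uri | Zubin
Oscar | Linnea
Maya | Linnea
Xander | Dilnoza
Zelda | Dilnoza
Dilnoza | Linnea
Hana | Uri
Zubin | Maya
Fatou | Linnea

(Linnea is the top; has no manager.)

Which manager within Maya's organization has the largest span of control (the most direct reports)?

Direct-report counts within Maya's organization: Maya has 1; Zubin has 2; Uri has 1. The largest is 2, held by Zubin.

Zubin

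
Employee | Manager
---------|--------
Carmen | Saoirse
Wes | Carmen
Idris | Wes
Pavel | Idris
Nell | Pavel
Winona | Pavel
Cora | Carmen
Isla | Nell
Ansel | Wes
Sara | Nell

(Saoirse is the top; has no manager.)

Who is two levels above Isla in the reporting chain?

Isla reports to Nell, and Nell reports to Pavel. So Isla's skip-level manager is Pavel.

Pavel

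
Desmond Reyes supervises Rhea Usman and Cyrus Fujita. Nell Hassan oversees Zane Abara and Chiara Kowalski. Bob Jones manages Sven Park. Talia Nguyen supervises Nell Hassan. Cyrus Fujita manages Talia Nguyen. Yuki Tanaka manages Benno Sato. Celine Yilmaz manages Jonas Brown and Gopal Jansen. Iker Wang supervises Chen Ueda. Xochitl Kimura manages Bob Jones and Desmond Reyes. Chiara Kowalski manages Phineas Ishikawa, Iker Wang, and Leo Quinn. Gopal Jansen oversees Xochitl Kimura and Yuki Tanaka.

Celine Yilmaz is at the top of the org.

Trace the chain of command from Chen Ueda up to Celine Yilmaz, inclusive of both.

Chen Ueda reports to Iker Wang. Iker Wang reports to Chiara Kowalski. Chiara Kowalski reports to Nell Hassan. Nell Hassan reports to Talia Nguyen. Talia Nguyen reports to Cyrus Fujita. Cyrus Fujita reports to Desmond Reyes. Desmond Reyes reports to Xochitl Kimura. Xochitl Kimura reports to Gopal Jansen. Gopal Jansen reports to Celine Yilmaz. Celine Yilmaz is at the top.

Chen Ueda -> Iker Wang -> Chiara Kowalski -> Nell Hassan -> Talia Nguyen -> Cyrus Fujita -> Desmond Reyes -> Xochitl Kimura -> Gopal Jansen -> Celine Yilmaz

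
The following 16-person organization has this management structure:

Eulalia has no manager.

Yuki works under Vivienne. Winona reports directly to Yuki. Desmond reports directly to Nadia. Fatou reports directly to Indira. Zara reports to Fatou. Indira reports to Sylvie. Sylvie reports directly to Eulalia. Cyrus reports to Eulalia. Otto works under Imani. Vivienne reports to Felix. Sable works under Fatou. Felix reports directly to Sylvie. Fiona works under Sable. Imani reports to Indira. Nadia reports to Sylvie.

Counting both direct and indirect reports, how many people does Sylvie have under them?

13

Sylvie directly manages Nadia, Indira, Felix. Under Nadia: Desmond (1). Under Indira: Fatou, Zara, Sable, Fiona, Imani, Otto (6). Under Felix: Vivienne, Yuki, Winona (3). So Sylvie's organization is 3 direct reports plus everyone under them: 2 + 7 + 4 = 13.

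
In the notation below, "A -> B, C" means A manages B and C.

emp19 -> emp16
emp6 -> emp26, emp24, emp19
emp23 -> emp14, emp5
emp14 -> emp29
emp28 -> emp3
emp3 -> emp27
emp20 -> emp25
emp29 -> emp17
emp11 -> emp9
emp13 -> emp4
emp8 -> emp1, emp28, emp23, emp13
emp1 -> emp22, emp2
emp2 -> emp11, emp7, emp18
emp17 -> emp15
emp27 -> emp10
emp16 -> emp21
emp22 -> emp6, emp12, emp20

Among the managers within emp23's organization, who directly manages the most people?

emp23

Direct-report counts within emp23's organization: emp23 has 2; emp14 has 1; emp29 has 1; emp17 has 1. The largest is 2, held by emp23.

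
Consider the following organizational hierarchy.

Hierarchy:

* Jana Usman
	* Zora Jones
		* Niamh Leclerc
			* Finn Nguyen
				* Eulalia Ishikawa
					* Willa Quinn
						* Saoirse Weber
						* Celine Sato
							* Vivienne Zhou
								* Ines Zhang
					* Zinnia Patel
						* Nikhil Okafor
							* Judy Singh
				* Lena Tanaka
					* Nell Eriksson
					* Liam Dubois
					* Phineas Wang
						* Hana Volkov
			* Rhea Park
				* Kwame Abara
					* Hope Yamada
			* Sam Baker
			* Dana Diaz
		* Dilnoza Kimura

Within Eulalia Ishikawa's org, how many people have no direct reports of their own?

3

The people in Eulalia Ishikawa's organization with no one reporting to them are Judy Singh, Ines Zhang, Saoirse Weber. That is 3.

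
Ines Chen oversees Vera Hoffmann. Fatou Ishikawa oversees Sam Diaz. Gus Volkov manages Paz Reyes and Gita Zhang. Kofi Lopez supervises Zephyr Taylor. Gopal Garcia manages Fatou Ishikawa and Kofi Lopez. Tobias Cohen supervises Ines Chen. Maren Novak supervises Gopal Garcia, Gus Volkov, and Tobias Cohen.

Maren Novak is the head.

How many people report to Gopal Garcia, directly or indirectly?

Gopal Garcia directly manages Fatou Ishikawa, Kofi Lopez. Under Fatou Ishikawa: Sam Diaz (1). Under Kofi Lopez: Zephyr Taylor (1). So Gopal Garcia's organization is 2 direct reports plus everyone under them: 2 + 2 = 4.

4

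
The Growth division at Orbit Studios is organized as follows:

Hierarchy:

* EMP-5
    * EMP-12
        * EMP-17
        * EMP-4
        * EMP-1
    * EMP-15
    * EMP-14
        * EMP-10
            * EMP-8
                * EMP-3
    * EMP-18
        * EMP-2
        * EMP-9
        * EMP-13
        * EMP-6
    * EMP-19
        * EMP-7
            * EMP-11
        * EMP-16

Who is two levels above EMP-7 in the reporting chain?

EMP-5

EMP-7 reports to EMP-19, and EMP-19 reports to EMP-5. So EMP-7's skip-level manager is EMP-5.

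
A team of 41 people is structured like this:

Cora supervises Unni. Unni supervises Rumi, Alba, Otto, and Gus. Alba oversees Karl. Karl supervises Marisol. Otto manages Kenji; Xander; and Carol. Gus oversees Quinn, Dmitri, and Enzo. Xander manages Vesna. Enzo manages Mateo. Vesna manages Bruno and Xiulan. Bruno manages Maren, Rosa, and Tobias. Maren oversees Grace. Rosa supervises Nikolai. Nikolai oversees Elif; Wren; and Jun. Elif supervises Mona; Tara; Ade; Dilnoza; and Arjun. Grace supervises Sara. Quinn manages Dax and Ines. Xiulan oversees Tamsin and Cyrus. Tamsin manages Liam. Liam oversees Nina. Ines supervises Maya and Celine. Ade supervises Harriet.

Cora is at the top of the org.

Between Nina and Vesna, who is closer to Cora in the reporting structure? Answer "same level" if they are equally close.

Nina is 8 levels below Cora; Vesna is 4. Vesna is higher.

Vesna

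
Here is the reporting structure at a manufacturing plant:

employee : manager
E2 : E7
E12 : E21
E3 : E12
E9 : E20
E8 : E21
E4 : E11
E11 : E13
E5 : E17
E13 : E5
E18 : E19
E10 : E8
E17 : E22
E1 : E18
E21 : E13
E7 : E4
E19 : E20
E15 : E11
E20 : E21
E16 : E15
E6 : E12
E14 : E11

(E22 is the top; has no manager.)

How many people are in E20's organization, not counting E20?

E20 directly manages E9, E19. E9 has no reports. Under E19: E18, E1 (2). So E20's organization is 2 direct reports plus everyone under them: 1 + 3 = 4.

4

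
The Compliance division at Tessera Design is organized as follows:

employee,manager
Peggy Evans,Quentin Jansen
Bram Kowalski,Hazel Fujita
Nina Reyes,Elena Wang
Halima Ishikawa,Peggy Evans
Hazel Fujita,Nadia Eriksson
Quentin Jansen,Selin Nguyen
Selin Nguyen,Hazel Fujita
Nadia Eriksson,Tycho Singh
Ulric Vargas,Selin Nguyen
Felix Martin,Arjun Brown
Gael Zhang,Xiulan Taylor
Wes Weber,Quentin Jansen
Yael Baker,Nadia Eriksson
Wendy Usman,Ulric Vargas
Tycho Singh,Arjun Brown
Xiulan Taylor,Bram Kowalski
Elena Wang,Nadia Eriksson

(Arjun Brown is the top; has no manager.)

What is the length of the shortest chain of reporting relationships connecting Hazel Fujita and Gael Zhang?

3

Gael Zhang is in Hazel Fujita's organization: the chain from Gael Zhang up to Hazel Fujita is Gael Zhang → Xiulan Taylor → Bram Kowalski → Hazel Fujita, which is 3 links.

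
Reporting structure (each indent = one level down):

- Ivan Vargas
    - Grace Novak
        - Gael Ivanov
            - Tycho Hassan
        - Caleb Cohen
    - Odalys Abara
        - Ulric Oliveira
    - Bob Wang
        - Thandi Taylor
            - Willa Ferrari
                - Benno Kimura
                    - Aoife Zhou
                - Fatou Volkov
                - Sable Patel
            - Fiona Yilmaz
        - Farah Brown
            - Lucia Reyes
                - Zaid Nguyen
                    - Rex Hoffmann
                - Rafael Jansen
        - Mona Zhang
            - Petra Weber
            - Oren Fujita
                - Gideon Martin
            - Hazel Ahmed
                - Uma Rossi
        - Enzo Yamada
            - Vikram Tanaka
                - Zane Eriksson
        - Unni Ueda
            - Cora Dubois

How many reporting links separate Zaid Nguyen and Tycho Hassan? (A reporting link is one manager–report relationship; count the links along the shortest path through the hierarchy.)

7

Zaid Nguyen is 4 levels below Ivan Vargas, and Tycho Hassan is 3 levels below Ivan Vargas (their lowest common manager). The shortest path runs up from Zaid Nguyen to Ivan Vargas and back down to Tycho Hassan: 4 + 3 = 7 links.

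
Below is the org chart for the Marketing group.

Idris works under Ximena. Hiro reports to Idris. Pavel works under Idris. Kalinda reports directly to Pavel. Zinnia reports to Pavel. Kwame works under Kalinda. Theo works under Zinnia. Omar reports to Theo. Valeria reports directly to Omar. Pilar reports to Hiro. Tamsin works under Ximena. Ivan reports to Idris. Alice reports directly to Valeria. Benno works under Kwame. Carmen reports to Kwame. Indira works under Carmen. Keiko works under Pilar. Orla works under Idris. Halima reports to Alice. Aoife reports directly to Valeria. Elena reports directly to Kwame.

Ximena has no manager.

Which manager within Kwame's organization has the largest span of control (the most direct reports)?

Direct-report counts within Kwame's organization: Kwame has 3; Carmen has 1. The largest is 3, held by Kwame.

Kwame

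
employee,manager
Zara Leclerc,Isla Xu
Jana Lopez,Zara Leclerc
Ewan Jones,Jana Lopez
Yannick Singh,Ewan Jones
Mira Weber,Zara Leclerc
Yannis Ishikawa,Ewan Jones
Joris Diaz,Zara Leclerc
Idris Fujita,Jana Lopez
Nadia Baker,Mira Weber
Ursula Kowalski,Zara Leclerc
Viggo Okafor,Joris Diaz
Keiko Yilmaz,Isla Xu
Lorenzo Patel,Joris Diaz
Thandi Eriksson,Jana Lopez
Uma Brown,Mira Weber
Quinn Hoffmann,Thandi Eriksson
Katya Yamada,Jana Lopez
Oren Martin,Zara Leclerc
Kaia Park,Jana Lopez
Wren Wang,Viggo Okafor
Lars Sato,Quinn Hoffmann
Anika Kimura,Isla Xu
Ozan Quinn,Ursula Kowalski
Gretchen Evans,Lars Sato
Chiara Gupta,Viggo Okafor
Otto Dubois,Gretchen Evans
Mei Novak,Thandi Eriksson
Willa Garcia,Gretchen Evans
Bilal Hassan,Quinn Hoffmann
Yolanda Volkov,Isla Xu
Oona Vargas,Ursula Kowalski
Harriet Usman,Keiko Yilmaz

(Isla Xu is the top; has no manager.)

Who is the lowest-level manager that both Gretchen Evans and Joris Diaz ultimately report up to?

Zara Leclerc

Gretchen Evans's chain of managers is Lars Sato, Quinn Hoffmann, Thandi Eriksson, Jana Lopez, Zara Leclerc, Isla Xu. Joris Diaz's chain of managers is Zara Leclerc, Isla Xu. The first manager that appears in both chains is Zara Leclerc.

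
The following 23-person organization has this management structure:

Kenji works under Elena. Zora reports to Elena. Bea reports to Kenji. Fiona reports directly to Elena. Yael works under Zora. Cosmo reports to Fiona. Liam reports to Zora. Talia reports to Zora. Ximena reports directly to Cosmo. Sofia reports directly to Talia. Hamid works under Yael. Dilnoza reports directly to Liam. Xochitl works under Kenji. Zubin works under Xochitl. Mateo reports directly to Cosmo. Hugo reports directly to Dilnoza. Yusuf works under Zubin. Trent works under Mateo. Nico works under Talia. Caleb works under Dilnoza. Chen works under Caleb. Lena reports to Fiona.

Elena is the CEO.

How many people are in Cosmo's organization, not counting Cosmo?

3

Cosmo directly manages Ximena, Mateo. Ximena has no reports. Under Mateo: Trent (1). So Cosmo's organization is 2 direct reports plus everyone under them: 1 + 2 = 3.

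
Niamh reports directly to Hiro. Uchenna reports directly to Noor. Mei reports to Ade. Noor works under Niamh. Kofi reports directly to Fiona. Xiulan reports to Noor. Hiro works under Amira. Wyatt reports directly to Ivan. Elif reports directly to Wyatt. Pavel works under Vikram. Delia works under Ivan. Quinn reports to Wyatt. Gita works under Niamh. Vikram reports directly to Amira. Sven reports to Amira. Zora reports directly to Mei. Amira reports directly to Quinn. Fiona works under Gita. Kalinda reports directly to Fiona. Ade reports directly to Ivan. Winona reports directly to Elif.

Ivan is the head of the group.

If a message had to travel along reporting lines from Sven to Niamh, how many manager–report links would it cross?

3

Sven is 1 level below Amira, and Niamh is 2 levels below Amira (their lowest common manager). The shortest path runs up from Sven to Amira and back down to Niamh: 1 + 2 = 3 links.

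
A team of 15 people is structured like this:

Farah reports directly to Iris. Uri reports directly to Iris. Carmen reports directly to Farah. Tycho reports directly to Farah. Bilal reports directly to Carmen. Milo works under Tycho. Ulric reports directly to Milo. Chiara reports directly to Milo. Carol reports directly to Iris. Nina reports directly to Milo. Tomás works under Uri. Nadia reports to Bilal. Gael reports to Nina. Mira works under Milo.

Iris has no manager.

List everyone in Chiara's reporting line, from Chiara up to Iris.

Chiara reports to Milo. Milo reports to Tycho. Tycho reports to Farah. Farah reports to Iris. Iris is at the top.

Chiara -> Milo -> Tycho -> Farah -> Iris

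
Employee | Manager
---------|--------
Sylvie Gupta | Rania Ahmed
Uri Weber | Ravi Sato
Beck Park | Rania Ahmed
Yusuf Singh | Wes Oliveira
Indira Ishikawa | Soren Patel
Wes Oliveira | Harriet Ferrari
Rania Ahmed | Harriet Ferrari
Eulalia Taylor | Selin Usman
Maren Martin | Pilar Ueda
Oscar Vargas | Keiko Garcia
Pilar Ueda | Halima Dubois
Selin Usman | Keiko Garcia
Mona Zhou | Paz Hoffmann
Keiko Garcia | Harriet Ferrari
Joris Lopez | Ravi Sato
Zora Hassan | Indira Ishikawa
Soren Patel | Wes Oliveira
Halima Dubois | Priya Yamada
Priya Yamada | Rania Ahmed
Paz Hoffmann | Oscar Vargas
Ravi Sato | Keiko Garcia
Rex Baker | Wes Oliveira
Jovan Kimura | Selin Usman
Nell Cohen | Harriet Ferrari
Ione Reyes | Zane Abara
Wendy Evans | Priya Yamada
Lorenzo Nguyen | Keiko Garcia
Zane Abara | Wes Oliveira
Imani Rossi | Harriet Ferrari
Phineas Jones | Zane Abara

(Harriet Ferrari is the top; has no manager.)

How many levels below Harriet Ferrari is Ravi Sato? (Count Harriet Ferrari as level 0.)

2

Chain from Ravi Sato up to Harriet Ferrari: Ravi Sato → Keiko Garcia → Harriet Ferrari. That is 2 steps up, so Ravi Sato is 2 levels below Harriet Ferrari.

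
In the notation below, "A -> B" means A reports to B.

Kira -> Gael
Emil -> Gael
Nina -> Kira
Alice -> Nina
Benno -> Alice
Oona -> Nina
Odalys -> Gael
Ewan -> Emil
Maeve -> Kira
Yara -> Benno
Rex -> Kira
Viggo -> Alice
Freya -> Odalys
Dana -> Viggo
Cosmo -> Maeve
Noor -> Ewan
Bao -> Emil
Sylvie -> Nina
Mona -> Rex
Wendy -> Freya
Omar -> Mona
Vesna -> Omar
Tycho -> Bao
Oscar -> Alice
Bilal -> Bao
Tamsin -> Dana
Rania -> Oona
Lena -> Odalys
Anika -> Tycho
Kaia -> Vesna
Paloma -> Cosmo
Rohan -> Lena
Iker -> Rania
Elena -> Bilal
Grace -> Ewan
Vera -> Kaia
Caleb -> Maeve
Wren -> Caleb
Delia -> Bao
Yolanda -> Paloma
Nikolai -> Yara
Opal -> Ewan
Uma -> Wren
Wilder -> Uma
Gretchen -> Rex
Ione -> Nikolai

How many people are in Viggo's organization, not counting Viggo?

Viggo directly manages Dana. Under Dana: Tamsin (1). That's 2 in total.

2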